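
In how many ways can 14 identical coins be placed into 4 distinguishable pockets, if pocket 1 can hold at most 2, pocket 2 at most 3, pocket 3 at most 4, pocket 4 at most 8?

19

By stars and bars, unrestricted non-negative solutions to x_1+…+x_4 = 14 number C(14+3,3) = 680.
Subtract solutions that violate a single cap (substitute x_i' = x_i − (cap_i+1)): x_1 ≥ 3 gives C(14,3) = 364; x_2 ≥ 4 gives C(13,3) = 286; x_3 ≥ 5 gives C(12,3) = 220; x_4 ≥ 9 gives C(8,3) = 56. Together 926.
Add back pairs where two caps are both exceeded: 120 + 84 + 10 + 56 + 4 + 1 = 275.
Subtract triples: 10 + 0 + 0 + 0 = 10.
By inclusion–exclusion the count is 680 − 926 + 275 − 10 = 19.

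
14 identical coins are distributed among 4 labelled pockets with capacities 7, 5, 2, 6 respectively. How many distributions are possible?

Ignoring the caps, the number of non-negative solutions to x_1+…+x_4 = 14 is C(17,3) = 680.
Subtract solutions that violate a single cap (substitute x_i' = x_i − (cap_i+1)): x_1 ≥ 8 gives C(9,3) = 84; x_2 ≥ 6 gives C(11,3) = 165; x_3 ≥ 3 gives C(14,3) = 364; x_4 ≥ 7 gives C(10,3) = 120. Together 733.
Add back pairs where two caps are both exceeded: 1 + 20 + 0 + 56 + 4 + 35 = 116.
By inclusion–exclusion the count is 680 − 733 + 116 = 63.

63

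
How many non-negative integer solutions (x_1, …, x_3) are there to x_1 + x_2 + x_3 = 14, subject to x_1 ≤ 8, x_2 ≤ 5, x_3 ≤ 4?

10

By stars and bars, unrestricted non-negative solutions to x_1+…+x_3 = 14 number C(14+2,2) = 120.
Subtract solutions that violate a single cap (substitute x_i' = x_i − (cap_i+1)): x_1 ≥ 9 gives C(7,2) = 21; x_2 ≥ 6 gives C(10,2) = 45; x_3 ≥ 5 gives C(11,2) = 55. Together 121.
Add back pairs where two caps are both exceeded: 0 + 1 + 10 = 11.
By inclusion–exclusion the count is 120 − 121 + 11 = 10.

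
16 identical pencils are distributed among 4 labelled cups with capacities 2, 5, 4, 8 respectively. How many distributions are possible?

19

Ignoring the caps, the number of non-negative solutions to x_1+…+x_4 = 16 is C(19,3) = 969.
Subtract solutions that violate a single cap (substitute x_i' = x_i − (cap_i+1)): x_1 ≥ 3 gives C(16,3) = 560; x_2 ≥ 6 gives C(13,3) = 286; x_3 ≥ 5 gives C(14,3) = 364; x_4 ≥ 9 gives C(10,3) = 120. Together 1330.
Add back pairs where two caps are both exceeded: 120 + 165 + 35 + 56 + 4 + 10 = 390.
Subtract triples: 10 + 0 + 0 + 0 = 10.
By inclusion–exclusion the count is 969 − 1330 + 390 − 10 = 19.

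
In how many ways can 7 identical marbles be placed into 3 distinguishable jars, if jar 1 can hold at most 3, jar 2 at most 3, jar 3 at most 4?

Ignoring the caps, the number of non-negative solutions to x_1+…+x_3 = 7 is C(9,2) = 36.
Subtract solutions that violate a single cap (substitute x_i' = x_i − (cap_i+1)): x_1 ≥ 4 gives C(5,2) = 10; x_2 ≥ 4 gives C(5,2) = 10; x_3 ≥ 5 gives C(4,2) = 6. Together 26.
No two caps can be exceeded simultaneously, so the pair terms are all 0.
By inclusion–exclusion the count is 36 − 26 + 0 = 10.

10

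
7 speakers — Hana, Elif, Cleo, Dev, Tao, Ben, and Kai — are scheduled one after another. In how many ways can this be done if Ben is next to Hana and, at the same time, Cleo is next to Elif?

Treat {Ben,Hana} as one block (2 orders) and {Cleo,Elif} as another (2 orders).
That leaves 5 units to arrange: 2 × 2 × 5! = 4 × 120 = 480.

480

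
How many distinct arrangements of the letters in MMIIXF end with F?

30

With the last slot taken by F, it remains to arrange the other 5 letters (MMIIX).
Those 5 letters have I appearing twice and M appearing twice, giving (5)!/(2!·2!) = 30.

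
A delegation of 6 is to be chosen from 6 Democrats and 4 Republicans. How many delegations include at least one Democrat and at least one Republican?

Unrestricted: C(10,6) = 210 ways to pick any 6 of the 10.
Subtract selections that omit an entire group: no Democrats → C(4,6) = 0; no Republicans → C(6,6) = 1.
Both groups omitted at once is impossible, so 210 − 1 = 209.

209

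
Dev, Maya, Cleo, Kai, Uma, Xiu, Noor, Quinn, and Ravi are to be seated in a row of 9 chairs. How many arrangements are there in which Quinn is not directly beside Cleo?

282240

There are 9! = 362880 arrangements in all. If Quinn and Cleo are adjacent, merging them into one block gives 2·(8)! = 80640 arrangements.
Complementary counting: 362880 − 80640 = 282240.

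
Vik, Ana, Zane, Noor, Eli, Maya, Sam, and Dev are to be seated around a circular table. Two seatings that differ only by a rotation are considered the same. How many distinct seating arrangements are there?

Around a circle, 8 distinct people have 8!/8 = (7)! = 5040 rotationally distinct seatings.

5040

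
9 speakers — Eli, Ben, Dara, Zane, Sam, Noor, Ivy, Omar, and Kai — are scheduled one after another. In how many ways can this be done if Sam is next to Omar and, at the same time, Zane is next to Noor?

20160

Treat {Sam,Omar} as one block (2 orders) and {Zane,Noor} as another (2 orders).
That leaves 7 units to arrange: 2 × 2 × 7! = 4 × 5040 = 20160.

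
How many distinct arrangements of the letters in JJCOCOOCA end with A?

Fix A in the last position and arrange the remaining 8 letters.
Those 8 letters have C appearing 3 times, J appearing twice, and O appearing 3 times, giving (8)!/(3!·3!·2!) = 560.

560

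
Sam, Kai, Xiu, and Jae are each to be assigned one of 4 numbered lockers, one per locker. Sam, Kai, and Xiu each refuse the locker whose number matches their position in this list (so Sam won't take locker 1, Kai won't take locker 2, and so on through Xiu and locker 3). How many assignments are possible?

11

Let Aᵢ (for i ∈ {1, 2, 3}) be the placements that put person i in their forbidden locker. Any j of these fix j positions, leaving (4−j)! ways to fill the rest, and there are C(3,j) ways to pick which j.
By inclusion–exclusion, the number of valid placements is Σ_{j=0}^{3} (−1)^j C(3,j)·(4−j)!.
Computing: 24 − 18 + 6 − 1 = 11.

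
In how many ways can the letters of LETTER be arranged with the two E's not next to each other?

Total arrangements of LETTER: 6!/(2!·2!) = 180.
Arrangements with the E's together: treat EE as one letter, giving (5)!/(2!) = 60.
Hence 180 − 60 = 120.

120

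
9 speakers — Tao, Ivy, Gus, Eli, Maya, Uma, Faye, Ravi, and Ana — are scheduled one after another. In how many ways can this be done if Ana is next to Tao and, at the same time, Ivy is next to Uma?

20160

Treat {Ana,Tao} as one block (2 orders) and {Ivy,Uma} as another (2 orders).
That leaves 7 units to arrange: 2 × 2 × 7! = 4 × 5040 = 20160.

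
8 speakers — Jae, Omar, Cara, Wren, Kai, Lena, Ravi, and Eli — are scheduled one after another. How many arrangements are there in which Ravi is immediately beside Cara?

Place the 6 others and the Ravi-Cara pair as 7 objects in a line; the pair has 2 internal arrangements.
So the count is 2·(7)! = 10080.

10080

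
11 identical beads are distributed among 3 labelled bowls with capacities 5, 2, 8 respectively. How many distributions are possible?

By stars and bars, unrestricted non-negative solutions to x_1+…+x_3 = 11 number C(11+2,2) = 78.
Subtract solutions that violate a single cap (substitute x_i' = x_i − (cap_i+1)): x_1 ≥ 6 gives C(7,2) = 21; x_2 ≥ 3 gives C(10,2) = 45; x_3 ≥ 9 gives C(4,2) = 6. Together 72.
Add back pairs where two caps are both exceeded: 6 + 0 + 0 = 6.
By inclusion–exclusion the count is 78 − 72 + 6 = 12.

12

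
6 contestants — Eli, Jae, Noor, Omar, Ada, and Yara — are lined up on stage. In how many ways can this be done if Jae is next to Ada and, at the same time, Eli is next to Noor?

96

Treat {Jae,Ada} as one block (2 orders) and {Eli,Noor} as another (2 orders).
That leaves 4 units to arrange: 2 × 2 × 4! = 4 × 24 = 96.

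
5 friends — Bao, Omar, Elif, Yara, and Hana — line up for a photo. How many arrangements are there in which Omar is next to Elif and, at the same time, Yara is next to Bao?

24

Treat {Omar,Elif} as one block (2 orders) and {Yara,Bao} as another (2 orders).
That leaves 3 units to arrange: 2 × 2 × 3! = 4 × 6 = 24.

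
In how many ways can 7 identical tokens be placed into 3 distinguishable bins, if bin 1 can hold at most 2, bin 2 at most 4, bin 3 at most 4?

9

By stars and bars, unrestricted non-negative solutions to x_1+…+x_3 = 7 number C(7+2,2) = 36.
Subtract solutions that violate a single cap (substitute x_i' = x_i − (cap_i+1)): x_1 ≥ 3 gives C(6,2) = 15; x_2 ≥ 5 gives C(4,2) = 6; x_3 ≥ 5 gives C(4,2) = 6. Together 27.
No two caps can be exceeded simultaneously, so the pair terms are all 0.
By inclusion–exclusion the count is 36 − 27 + 0 = 9.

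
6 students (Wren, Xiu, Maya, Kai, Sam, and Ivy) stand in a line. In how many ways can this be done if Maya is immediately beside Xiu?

240

Treat {Maya, Xiu} as a single unit. There are 5 units to order, and the pair itself can be ordered 2 ways.
So the count is 2·(5)! = 240.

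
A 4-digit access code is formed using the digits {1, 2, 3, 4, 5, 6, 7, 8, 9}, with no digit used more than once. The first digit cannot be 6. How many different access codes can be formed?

The first digit has 9−1 = 8 choices (anything except 6).
The remaining 3 digits are filled from the other 8 symbols without repetition: 8 × 7 × 6 = 336.
Total: 8 × 336 = 2688.

2688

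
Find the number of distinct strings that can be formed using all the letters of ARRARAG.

The 7 letters of ARRARAG have repeats: A appearing 3 times and R appearing 3 times.
The number of distinct arrangements is 7!/(3!·3!) = 5040/36 = 140.

140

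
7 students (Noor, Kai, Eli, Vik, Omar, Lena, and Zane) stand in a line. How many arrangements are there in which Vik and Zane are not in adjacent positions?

There are 7! = 5040 arrangements in all. If Vik and Zane are adjacent, merging them into one block gives 2·(6)! = 1440 arrangements.
Complementary counting: 5040 − 1440 = 3600.

3600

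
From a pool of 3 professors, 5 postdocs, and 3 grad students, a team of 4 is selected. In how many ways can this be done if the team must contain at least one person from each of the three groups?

Unrestricted: C(11,4) = 330 ways to pick any 4 of the 11.
Subtract selections that omit an entire group: no professors → C(8,4) = 70; no postdocs → C(6,4) = 15; no grad students → C(8,4) = 70.
Add back selections omitting two groups (i.e. drawn from a single group): C(3,4) + C(5,4) + C(3,4) = 5.
By inclusion–exclusion: 330 − 155 + 5 = 180.

180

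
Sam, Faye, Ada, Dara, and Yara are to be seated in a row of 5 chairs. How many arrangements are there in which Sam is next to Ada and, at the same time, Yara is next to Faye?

Treat {Sam,Ada} as one block (2 orders) and {Yara,Faye} as another (2 orders).
That leaves 3 units to arrange: 2 × 2 × 3! = 4 × 6 = 24.

24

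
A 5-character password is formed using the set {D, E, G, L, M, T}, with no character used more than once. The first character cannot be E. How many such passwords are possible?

The first character has 6−1 = 5 choices (anything except E).
The remaining 4 characters are filled from the other 5 symbols without repetition: 5 × 4 × 3 × 2 = 120.
Total: 5 × 120 = 600.

600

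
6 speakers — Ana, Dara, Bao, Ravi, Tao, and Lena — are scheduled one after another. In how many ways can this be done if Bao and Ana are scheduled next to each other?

Glue Bao and Ana into one block (2 internal orders), leaving 5 units to arrange in a row.
So the count is 2·(5)! = 240.

240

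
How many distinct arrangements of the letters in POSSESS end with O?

30

With the last slot taken by O, it remains to arrange the other 6 letters (PSSESS).
Those 6 letters have S appearing 4 times, giving (6)!/(4!) = 30.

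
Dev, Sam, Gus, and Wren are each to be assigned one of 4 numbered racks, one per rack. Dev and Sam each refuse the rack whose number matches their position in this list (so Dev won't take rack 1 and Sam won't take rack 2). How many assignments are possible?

Let Aᵢ (for i ∈ {1, 2}) be the placements that put person i in their forbidden rack. Any j of these fix j positions, leaving (4−j)! ways to fill the rest, and there are C(2,j) ways to pick which j.
By inclusion–exclusion, the number of valid placements is Σ_{j=0}^{2} (−1)^j C(2,j)·(4−j)!.
Computing: 24 − 12 + 2 = 14.

14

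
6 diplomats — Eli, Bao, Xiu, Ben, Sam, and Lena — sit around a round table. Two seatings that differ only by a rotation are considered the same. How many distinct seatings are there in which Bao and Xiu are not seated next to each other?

Without the restriction there are (5)! = 120 seatings.
Seatings with Bao beside Xiu: treat them as a block with 2 internal orders, giving 2 × (4)! = 48.
Subtracting, 120 − 48 = 72.

72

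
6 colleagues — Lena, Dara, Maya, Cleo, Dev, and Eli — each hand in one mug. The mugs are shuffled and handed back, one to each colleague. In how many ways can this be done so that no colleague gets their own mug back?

This is the derangement count D_6: permutations of 6 items with no fixed point.
By inclusion–exclusion this is Σ_{j=0}^{6} (−1)^j C(6,j)·(6−j)!.
Computing: 720 − 720 + 360 − 120 + 30 − 6 + 1 = 265.

265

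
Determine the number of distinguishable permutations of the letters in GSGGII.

60

GSGGII has 6 letters with G appearing 3 times and I appearing twice.
Dividing 6! = 720 by 3!·2! = 12 for the repeated letters gives 60.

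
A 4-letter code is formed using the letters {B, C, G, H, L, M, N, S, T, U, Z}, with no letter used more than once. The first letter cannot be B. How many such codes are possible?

The first letter has 11−1 = 10 choices (anything except B).
The remaining 3 letters are filled from the other 10 symbols without repetition: 10 × 9 × 8 = 720.
Total: 10 × 720 = 7200.

7200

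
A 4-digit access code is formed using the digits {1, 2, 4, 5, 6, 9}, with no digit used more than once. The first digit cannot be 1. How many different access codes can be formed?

300

The first digit has 6−1 = 5 choices (anything except 1).
The remaining 3 digits are filled from the other 5 symbols without repetition: 5 × 4 × 3 = 60.
Total: 5 × 60 = 300.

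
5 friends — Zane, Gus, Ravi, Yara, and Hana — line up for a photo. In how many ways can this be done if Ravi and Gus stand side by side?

Place the 3 others and the Ravi-Gus pair as 4 objects in a line; the pair has 2 internal arrangements.
That gives 2 × 4! = 2 × 24 = 48.

48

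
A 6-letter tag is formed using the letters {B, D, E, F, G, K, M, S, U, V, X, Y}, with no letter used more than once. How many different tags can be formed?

With no repetition, fill the 6 letters in order: 12 choices, then 11, down to 7.
That product is 12 × 11 × 10 × 9 × 8 × 7 = 665280.

665280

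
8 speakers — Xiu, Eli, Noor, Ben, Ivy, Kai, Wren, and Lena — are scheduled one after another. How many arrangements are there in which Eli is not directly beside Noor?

There are 8! = 40320 arrangements in all. If Eli and Noor are adjacent, merging them into one block gives 2·(7)! = 10080 arrangements.
Complementary counting: 40320 − 10080 = 30240.

30240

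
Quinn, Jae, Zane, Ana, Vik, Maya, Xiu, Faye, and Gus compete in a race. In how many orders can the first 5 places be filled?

This is an ordered selection of 5 from 9: P(9,5).
That gives 9 × 8 × 7 × 6 × 5 = 15120.

15120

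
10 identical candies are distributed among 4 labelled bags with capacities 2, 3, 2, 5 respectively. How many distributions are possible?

Ignoring the caps, the number of non-negative solutions to x_1+…+x_4 = 10 is C(13,3) = 286.
Subtract solutions that violate a single cap (substitute x_i' = x_i − (cap_i+1)): x_1 ≥ 3 gives C(10,3) = 120; x_2 ≥ 4 gives C(9,3) = 84; x_3 ≥ 3 gives C(10,3) = 120; x_4 ≥ 6 gives C(7,3) = 35. Together 359.
Add back pairs where two caps are both exceeded: 20 + 35 + 4 + 20 + 1 + 4 = 84.
Subtract triples: 1 + 0 + 0 + 0 = 1.
By inclusion–exclusion the count is 286 − 359 + 84 − 1 = 10.

10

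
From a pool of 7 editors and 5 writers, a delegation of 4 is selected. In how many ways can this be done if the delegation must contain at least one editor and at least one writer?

455

Unrestricted: C(12,4) = 495 ways to pick any 4 of the 12.
Selections missing a whole group: no editors → C(5,4) = 5; no writers → C(7,4) = 35.
Both groups omitted at once is impossible, so 495 − 40 = 455.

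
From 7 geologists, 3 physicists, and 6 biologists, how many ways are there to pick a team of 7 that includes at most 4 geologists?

10620

Split by how many geologists are chosen (0 through 4).
Sum: C(7,0)·C(9,7) + C(7,1)·C(9,6) + C(7,2)·C(9,5) + C(7,3)·C(9,4) + C(7,4)·C(9,3) = 36 + 588 + 2646 + 4410 + 2940 = 10620.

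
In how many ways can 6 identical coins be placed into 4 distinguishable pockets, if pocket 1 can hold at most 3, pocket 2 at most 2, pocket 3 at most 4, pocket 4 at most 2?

By stars and bars, unrestricted non-negative solutions to x_1+…+x_4 = 6 number C(6+3,3) = 84.
Subtract solutions that violate a single cap (substitute x_i' = x_i − (cap_i+1)): x_1 ≥ 4 gives C(5,3) = 10; x_2 ≥ 3 gives C(6,3) = 20; x_3 ≥ 5 gives C(4,3) = 4; x_4 ≥ 3 gives C(6,3) = 20. Together 54.
Add back pairs where two caps are both exceeded: 0 + 0 + 0 + 0 + 1 + 0 = 1.
By inclusion–exclusion the count is 84 − 54 + 1 = 31.

31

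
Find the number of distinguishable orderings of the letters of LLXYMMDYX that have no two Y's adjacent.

17640

There are 9!/(2!·2!·2!·2!) = 22680 arrangements of LLXYMMDYX in total.
If the two Y's are adjacent, glue them into one block, leaving 8 items to arrange: (8)!/(2!·2!·2!) = 5040 ways.
Hence 22680 − 5040 = 17640.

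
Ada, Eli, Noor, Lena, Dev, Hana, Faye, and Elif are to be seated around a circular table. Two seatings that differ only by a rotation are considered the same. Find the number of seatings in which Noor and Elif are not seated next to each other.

3600

Without the restriction there are (7)! = 5040 seatings.
Those with Noor next to Elif: fuse the pair into one unit and seat 7 units around a circle — 2·(6)! = 1440.
Subtracting, 5040 − 1440 = 3600.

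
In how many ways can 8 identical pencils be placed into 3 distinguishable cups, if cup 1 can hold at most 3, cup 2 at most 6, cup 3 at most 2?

By stars and bars, unrestricted non-negative solutions to x_1+…+x_3 = 8 number C(8+2,2) = 45.
Subtract solutions that violate a single cap (substitute x_i' = x_i − (cap_i+1)): x_1 ≥ 4 gives C(6,2) = 15; x_2 ≥ 7 gives C(3,2) = 3; x_3 ≥ 3 gives C(7,2) = 21. Together 39.
Add back pairs where two caps are both exceeded: 0 + 3 + 0 = 3.
By inclusion–exclusion the count is 45 − 39 + 3 = 9.

9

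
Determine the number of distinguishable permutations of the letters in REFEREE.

The 7 letters of REFEREE have repeats: E appearing 4 times and R appearing twice.
So there are 7! / (4!·2!) = 105 distinguishable arrangements.

105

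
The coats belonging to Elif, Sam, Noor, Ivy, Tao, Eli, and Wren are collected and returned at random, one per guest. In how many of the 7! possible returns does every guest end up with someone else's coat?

Count assignments avoiding every fixed point. For any j of the 7 guests fixed to their own coat, the other 7−j can be arranged in (7−j)! ways.
By inclusion–exclusion this is Σ_{j=0}^{7} (−1)^j C(7,j)·(7−j)!.
Computing: 5040 − 5040 + 2520 − 840 + 210 − 42 + 7 − 1 = 1854.

1854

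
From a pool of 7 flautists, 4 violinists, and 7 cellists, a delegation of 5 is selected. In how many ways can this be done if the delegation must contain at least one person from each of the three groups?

Unrestricted: C(18,5) = 8568 ways to pick any 5 of the 18.
Selections missing a whole group: no flautists → C(11,5) = 462; no violinists → C(14,5) = 2002; no cellists → C(11,5) = 462.
Add back selections omitting two groups (i.e. drawn from a single group): C(7,5) + C(4,5) + C(7,5) = 42.
By inclusion–exclusion: 8568 − 2926 + 42 = 5684.

5684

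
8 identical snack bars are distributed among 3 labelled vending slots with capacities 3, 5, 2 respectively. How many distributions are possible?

Without the upper bounds there are C(10,2) = 45 ways to split 8 among 3 vending slots.
Subtract solutions that violate a single cap (substitute x_i' = x_i − (cap_i+1)): x_1 ≥ 4 gives C(6,2) = 15; x_2 ≥ 6 gives C(4,2) = 6; x_3 ≥ 3 gives C(7,2) = 21. Together 42.
Add back pairs where two caps are both exceeded: 0 + 3 + 0 = 3.
By inclusion–exclusion the count is 45 − 42 + 3 = 6.

6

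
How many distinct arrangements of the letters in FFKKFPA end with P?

Fix P in the last position and arrange the remaining 6 letters.
Those 6 letters have F appearing 3 times and K appearing twice, giving (6)!/(3!·2!) = 60.

60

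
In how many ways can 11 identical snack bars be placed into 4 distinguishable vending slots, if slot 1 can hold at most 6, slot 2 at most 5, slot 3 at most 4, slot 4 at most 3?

85

Ignoring the caps, the number of non-negative solutions to x_1+…+x_4 = 11 is C(14,3) = 364.
Subtract solutions that violate a single cap (substitute x_i' = x_i − (cap_i+1)): x_1 ≥ 7 gives C(7,3) = 35; x_2 ≥ 6 gives C(8,3) = 56; x_3 ≥ 5 gives C(9,3) = 84; x_4 ≥ 4 gives C(10,3) = 120. Together 295.
Add back pairs where two caps are both exceeded: 0 + 0 + 1 + 1 + 4 + 10 = 16.
By inclusion–exclusion the count is 364 − 295 + 16 = 85.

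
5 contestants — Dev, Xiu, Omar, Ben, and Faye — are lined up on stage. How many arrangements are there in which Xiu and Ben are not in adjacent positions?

72

Of the 5! = 120 arrangements, those with Xiu and Ben adjacent number 2 × 4! = 48 (treat the pair as a block with 2 internal orders).
So 120 − 48 = 72 arrangements keep them apart.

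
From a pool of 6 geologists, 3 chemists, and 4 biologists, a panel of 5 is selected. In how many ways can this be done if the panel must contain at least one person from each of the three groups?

Unrestricted: C(13,5) = 1287 ways to pick any 5 of the 13.
Selections missing a whole group: no geologists → C(7,5) = 21; no chemists → C(10,5) = 252; no biologists → C(9,5) = 126.
Add back selections omitting two groups (i.e. drawn from a single group): C(6,5) + C(3,5) + C(4,5) = 6.
By inclusion–exclusion: 1287 − 399 + 6 = 894.

894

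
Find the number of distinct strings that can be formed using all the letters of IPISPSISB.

5040

IPISPSISB has 9 letters with I appearing 3 times, P appearing twice, and S appearing 3 times.
The number of distinct arrangements is 9!/(3!·3!·2!) = 362880/72 = 5040.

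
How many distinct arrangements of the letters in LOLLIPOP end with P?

Fix P in the last position and arrange the remaining 7 letters.
Those 7 letters have L appearing 3 times and O appearing twice, giving (7)!/(3!·2!) = 420.

420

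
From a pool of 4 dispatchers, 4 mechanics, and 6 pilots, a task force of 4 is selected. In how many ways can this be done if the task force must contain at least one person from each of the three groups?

528

Unrestricted: C(14,4) = 1001 ways to pick any 4 of the 14.
Subtract selections that omit an entire group: no dispatchers → C(10,4) = 210; no mechanics → C(10,4) = 210; no pilots → C(8,4) = 70.
Add back selections omitting two groups (i.e. drawn from a single group): C(4,4) + C(4,4) + C(6,4) = 17.
By inclusion–exclusion: 1001 − 490 + 17 = 528.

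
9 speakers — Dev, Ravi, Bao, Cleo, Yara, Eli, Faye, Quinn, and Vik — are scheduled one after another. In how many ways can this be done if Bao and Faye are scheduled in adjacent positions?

Treat {Bao, Faye} as a single unit. There are 8 units to order, and the pair itself can be ordered 2 ways.
So the count is 2·(8)! = 80640.

80640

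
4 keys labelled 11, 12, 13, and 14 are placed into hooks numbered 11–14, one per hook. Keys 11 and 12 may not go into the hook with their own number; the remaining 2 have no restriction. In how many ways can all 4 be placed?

Let Aᵢ (for i ∈ {11, 12}) be the placements that put key i in its forbidden hook. Any j of these fix j positions, leaving (4−j)! ways to fill the rest, and there are C(2,j) ways to pick which j.
By inclusion–exclusion, the number of valid placements is Σ_{j=0}^{2} (−1)^j C(2,j)·(4−j)!.
Computing: 24 − 12 + 2 = 14.

14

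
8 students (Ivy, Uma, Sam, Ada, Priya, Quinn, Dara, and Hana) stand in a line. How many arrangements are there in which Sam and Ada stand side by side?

Place the 6 others and the Sam-Ada pair as 7 objects in a line; the pair has 2 internal arrangements.
So the count is 2·(7)! = 10080.

10080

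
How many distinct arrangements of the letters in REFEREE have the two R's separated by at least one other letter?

There are 7!/(4!·2!) = 105 arrangements of REFEREE in total.
Arrangements with the R's together: treat RR as one letter, giving (6)!/(4!) = 30.
Hence 105 − 30 = 75.

75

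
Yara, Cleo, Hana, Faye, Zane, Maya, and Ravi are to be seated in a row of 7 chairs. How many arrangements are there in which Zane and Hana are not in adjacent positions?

3600

There are 7! = 5040 arrangements in all. If Zane and Hana are adjacent, merging them into one block gives 2·(6)! = 1440 arrangements.
So 5040 − 1440 = 3600 arrangements keep them apart.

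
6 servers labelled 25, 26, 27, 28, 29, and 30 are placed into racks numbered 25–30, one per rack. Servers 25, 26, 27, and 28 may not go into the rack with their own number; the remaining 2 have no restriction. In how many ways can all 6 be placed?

Let Aᵢ (for 25 ≤ i ≤ 28) be the placements that put server i in its forbidden rack. Any j of these fix j positions, leaving (6−j)! ways to fill the rest, and there are C(4,j) ways to pick which j.
By inclusion–exclusion, the number of valid placements is Σ_{j=0}^{4} (−1)^j C(4,j)·(6−j)!.
Computing: 720 − 480 + 144 − 24 + 2 = 362.

362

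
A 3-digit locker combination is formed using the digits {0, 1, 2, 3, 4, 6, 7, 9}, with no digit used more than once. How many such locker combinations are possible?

This is a permutation of 3 out of 8: P(8,3) = 8!/5!.
That product is 8 × 7 × 6 = 336.

336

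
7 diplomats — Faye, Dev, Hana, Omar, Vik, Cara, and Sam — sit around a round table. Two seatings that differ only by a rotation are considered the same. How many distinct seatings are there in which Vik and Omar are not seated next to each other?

480

Without the restriction there are (6)! = 720 seatings.
Seatings with Vik beside Omar: treat them as a block with 2 internal orders, giving 2 × (5)! = 240.
Subtracting, 720 − 240 = 480.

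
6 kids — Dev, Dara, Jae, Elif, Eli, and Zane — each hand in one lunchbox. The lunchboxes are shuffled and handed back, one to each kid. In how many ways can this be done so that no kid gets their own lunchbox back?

265

This is the derangement count D_6: permutations of 6 items with no fixed point.
By inclusion–exclusion this is Σ_{j=0}^{6} (−1)^j C(6,j)·(6−j)!.
Computing: 720 − 720 + 360 − 120 + 30 − 6 + 1 = 265.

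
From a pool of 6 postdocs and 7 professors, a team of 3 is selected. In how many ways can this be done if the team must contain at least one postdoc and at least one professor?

Unrestricted: C(13,3) = 286 ways to pick any 3 of the 13.
Subtract selections that omit an entire group: no postdocs → C(7,3) = 35; no professors → C(6,3) = 20.
Both groups omitted at once is impossible, so 286 − 55 = 231.

231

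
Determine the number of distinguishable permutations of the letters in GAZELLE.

GAZELLE has 7 letters with E appearing twice and L appearing twice.
So there are 7! / (2!·2!) = 1260 distinguishable arrangements.

1260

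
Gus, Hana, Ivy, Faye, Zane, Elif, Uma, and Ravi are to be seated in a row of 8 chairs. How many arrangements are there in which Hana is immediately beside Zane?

10080

Treat {Hana, Zane} as a single unit. There are 7 units to order, and the pair itself can be ordered 2 ways.
So the count is 2·(7)! = 10080.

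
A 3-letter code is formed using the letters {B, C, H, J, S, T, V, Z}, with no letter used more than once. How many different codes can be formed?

Choose and order 3 of the 8 symbols: the first letter has 8 options, the next 7, then 6.
8 × 7 × 6 = 336.

336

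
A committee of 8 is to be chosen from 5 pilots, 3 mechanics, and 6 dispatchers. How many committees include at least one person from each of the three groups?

Unrestricted: C(14,8) = 3003 ways to pick any 8 of the 14.
Selections missing a whole group: no pilots → C(9,8) = 9; no mechanics → C(11,8) = 165; no dispatchers → C(8,8) = 1.
Add back selections omitting two groups (i.e. drawn from a single group): C(5,8) + C(3,8) + C(6,8) = 0.
By inclusion–exclusion: 3003 − 175 + 0 = 2828.

2828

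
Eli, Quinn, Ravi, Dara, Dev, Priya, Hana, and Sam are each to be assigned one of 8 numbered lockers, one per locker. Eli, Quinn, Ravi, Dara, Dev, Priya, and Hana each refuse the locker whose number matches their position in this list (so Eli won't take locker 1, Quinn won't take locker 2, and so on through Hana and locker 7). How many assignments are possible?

Let Aᵢ (for 1 ≤ i ≤ 7) be the placements that put person i in their forbidden locker. Any j of these fix j positions, leaving (8−j)! ways to fill the rest, and there are C(7,j) ways to pick which j.
By inclusion–exclusion, the number of valid placements is Σ_{j=0}^{7} (−1)^j C(7,j)·(8−j)!.
Computing: 40320 − 35280 + 15120 − 4200 + 840 − 126 + 14 − 1 = 16687.

16687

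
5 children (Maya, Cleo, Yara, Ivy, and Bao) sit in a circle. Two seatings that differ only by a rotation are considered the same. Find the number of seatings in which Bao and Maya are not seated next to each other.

12

Without the restriction there are (4)! = 24 seatings.
Seatings with Bao beside Maya: treat them as a block with 2 internal orders, giving 2 × (3)! = 12.
Subtracting, 24 − 12 = 12.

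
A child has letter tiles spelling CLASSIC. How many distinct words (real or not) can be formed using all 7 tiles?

CLASSIC has 7 letters with C appearing twice and S appearing twice.
Dividing 7! = 5040 by 2!·2! = 4 for the repeated letters gives 1260.

1260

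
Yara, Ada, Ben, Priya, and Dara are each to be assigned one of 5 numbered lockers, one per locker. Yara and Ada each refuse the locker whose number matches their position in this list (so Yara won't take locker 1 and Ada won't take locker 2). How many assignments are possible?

78

Let Aᵢ (for i ∈ {1, 2}) be the placements that put person i in their forbidden locker. Any j of these fix j positions, leaving (5−j)! ways to fill the rest, and there are C(2,j) ways to pick which j.
By inclusion–exclusion, the number of valid placements is Σ_{j=0}^{2} (−1)^j C(2,j)·(5−j)!.
Computing: 120 − 48 + 6 = 78.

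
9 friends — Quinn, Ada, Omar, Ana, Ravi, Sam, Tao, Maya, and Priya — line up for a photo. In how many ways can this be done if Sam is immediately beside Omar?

80640

Treat {Sam, Omar} as a single unit. There are 8 units to order, and the pair itself can be ordered 2 ways.
That gives 2 × 8! = 2 × 40320 = 80640.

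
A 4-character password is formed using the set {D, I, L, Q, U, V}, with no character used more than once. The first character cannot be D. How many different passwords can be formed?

300

The first character has 6−1 = 5 choices (anything except D).
The remaining 3 characters are filled from the other 5 symbols without repetition: 5 × 4 × 3 = 60.
Total: 5 × 60 = 300.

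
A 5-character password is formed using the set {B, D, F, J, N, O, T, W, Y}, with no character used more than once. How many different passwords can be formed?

Choose and order 5 of the 9 symbols: the first character has 9 options, the next 8, and so on down to 5.
9 × 8 × 7 × 6 × 5 = 15120.

15120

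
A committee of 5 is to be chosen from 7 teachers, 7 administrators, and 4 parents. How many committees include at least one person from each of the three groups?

Total 5-person selections from all 18: C(18,5) = 8568.
Subtract selections that omit an entire group: no teachers → C(11,5) = 462; no administrators → C(11,5) = 462; no parents → C(14,5) = 2002.
Add back selections omitting two groups (i.e. drawn from a single group): C(7,5) + C(7,5) + C(4,5) = 42.
By inclusion–exclusion: 8568 − 2926 + 42 = 5684.

5684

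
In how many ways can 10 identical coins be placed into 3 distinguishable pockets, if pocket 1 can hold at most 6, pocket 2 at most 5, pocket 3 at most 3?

By stars and bars, unrestricted non-negative solutions to x_1+…+x_3 = 10 number C(10+2,2) = 66.
Subtract solutions that violate a single cap (substitute x_i' = x_i − (cap_i+1)): x_1 ≥ 7 gives C(5,2) = 10; x_2 ≥ 6 gives C(6,2) = 15; x_3 ≥ 4 gives C(8,2) = 28. Together 53.
Add back pairs where two caps are both exceeded: 0 + 0 + 1 = 1.
By inclusion–exclusion the count is 66 − 53 + 1 = 14.

14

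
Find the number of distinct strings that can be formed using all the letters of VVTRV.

VVTRV has 5 letters with V appearing 3 times.
Dividing 5! = 120 by 3! = 6 for the repeated letters gives 20.

20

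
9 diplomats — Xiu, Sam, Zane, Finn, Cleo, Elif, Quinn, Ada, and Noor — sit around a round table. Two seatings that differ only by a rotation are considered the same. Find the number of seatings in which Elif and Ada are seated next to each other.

Treat {Elif, Ada} as one unit (2 internal orders) and seat the resulting 8 units around the table: (7)! circular arrangements.
So 2 × (7)! = 2 × 5040 = 10080.

10080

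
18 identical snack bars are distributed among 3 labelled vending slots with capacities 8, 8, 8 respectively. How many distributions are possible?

28

By stars and bars, unrestricted non-negative solutions to x_1+…+x_3 = 18 number C(18+2,2) = 190.
Subtract solutions that violate a single cap (substitute x_i' = x_i − (cap_i+1)): x_1 ≥ 9 gives C(11,2) = 55; x_2 ≥ 9 gives C(11,2) = 55; x_3 ≥ 9 gives C(11,2) = 55. Together 165.
Add back pairs where two caps are both exceeded: 1 + 1 + 1 = 3.
By inclusion–exclusion the count is 190 − 165 + 3 = 28.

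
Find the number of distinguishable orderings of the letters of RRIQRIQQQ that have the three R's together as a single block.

Treat the 3 copies of R as a single block. The multiset to arrange is then {RRR, I, I, Q, Q, Q, Q}, 7 items in all.
That gives (7)!/(4!·2!) = 105 arrangements.

105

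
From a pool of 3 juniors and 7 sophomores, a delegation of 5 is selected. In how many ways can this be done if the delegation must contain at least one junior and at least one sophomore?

Unrestricted: C(10,5) = 252 ways to pick any 5 of the 10.
Subtract selections that omit an entire group: no juniors → C(7,5) = 21; no sophomores → C(3,5) = 0.
Both groups omitted at once is impossible, so 252 − 21 = 231.

231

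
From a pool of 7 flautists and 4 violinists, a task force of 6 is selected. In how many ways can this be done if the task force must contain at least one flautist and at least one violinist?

Total 6-person selections from all 11: C(11,6) = 462.
Selections missing a whole group: no flautists → C(4,6) = 0; no violinists → C(7,6) = 7.
Both groups omitted at once is impossible, so 462 − 7 = 455.

455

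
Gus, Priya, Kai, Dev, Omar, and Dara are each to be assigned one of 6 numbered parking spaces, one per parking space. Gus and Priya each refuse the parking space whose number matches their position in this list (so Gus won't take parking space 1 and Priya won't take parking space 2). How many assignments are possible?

504

Let Aᵢ (for i ∈ {1, 2}) be the placements that put person i in their forbidden parking space. Any j of these fix j positions, leaving (6−j)! ways to fill the rest, and there are C(2,j) ways to pick which j.
By inclusion–exclusion, the number of valid placements is Σ_{j=0}^{2} (−1)^j C(2,j)·(6−j)!.
Computing: 720 − 240 + 24 = 504.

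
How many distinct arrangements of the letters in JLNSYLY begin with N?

Fix N in the first position and arrange the remaining 6 letters.
Those 6 letters have L appearing twice and Y appearing twice, giving (6)!/(2!·2!) = 180.

180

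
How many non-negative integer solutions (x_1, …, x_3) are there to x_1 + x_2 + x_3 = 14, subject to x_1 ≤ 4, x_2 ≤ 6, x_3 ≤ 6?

Ignoring the caps, the number of non-negative solutions to x_1+…+x_3 = 14 is C(16,2) = 120.
Subtract solutions that violate a single cap (substitute x_i' = x_i − (cap_i+1)): x_1 ≥ 5 gives C(11,2) = 55; x_2 ≥ 7 gives C(9,2) = 36; x_3 ≥ 7 gives C(9,2) = 36. Together 127.
Add back pairs where two caps are both exceeded: 6 + 6 + 1 = 13.
By inclusion–exclusion the count is 120 − 127 + 13 = 6.

6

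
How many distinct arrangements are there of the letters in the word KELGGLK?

630

The 7 letters of KELGGLK have repeats: G appearing twice, K appearing twice, and L appearing twice.
Dividing 7! = 5040 by 2!·2!·2! = 8 for the repeated letters gives 630.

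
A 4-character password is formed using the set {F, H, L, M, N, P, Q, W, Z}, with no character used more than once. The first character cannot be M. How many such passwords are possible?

2688

The first character has 9−1 = 8 choices (anything except M).
The remaining 3 characters are filled from the other 8 symbols without repetition: 8 × 7 × 6 = 336.
Total: 8 × 336 = 2688.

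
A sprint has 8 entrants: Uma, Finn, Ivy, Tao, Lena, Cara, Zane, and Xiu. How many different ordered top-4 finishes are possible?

1680

There are 8 choices for 1st place, 7 for 2nd, and so on down to 5 for position 4.
That gives 8 × 7 × 6 × 5 = 1680.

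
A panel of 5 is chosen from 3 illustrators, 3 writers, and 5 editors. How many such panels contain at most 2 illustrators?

434

Split by how many illustrators are chosen (0 through 2).
Sum: C(3,0)·C(8,5) + C(3,1)·C(8,4) + C(3,2)·C(8,3) = 56 + 210 + 168 = 434.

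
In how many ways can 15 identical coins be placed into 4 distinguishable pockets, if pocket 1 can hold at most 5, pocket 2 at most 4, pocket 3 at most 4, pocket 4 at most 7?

Without the upper bounds there are C(18,3) = 816 ways to split 15 among 4 pockets.
Subtract solutions that violate a single cap (substitute x_i' = x_i − (cap_i+1)): x_1 ≥ 6 gives C(12,3) = 220; x_2 ≥ 5 gives C(13,3) = 286; x_3 ≥ 5 gives C(13,3) = 286; x_4 ≥ 8 gives C(10,3) = 120. Together 912.
Add back pairs where two caps are both exceeded: 35 + 35 + 4 + 56 + 10 + 10 = 150.
By inclusion–exclusion the count is 816 − 912 + 150 = 54.

54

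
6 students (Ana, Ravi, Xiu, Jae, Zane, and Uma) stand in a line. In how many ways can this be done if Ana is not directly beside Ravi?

There are 6! = 720 arrangements in all. If Ana and Ravi are adjacent, merging them into one block gives 2·(5)! = 240 arrangements.
So 720 − 240 = 480 arrangements keep them apart.

480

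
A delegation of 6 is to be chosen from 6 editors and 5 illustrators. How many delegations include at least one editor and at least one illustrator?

461

With no constraint there are C(11,6) = 462 possible selections.
Selections missing a whole group: no editors → C(5,6) = 0; no illustrators → C(6,6) = 1.
Both groups omitted at once is impossible, so 462 − 1 = 461.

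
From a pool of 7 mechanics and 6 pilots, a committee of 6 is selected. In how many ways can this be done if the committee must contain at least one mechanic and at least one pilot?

Total 6-person selections from all 13: C(13,6) = 1716.
Subtract selections that omit an entire group: no mechanics → C(6,6) = 1; no pilots → C(7,6) = 7.
Both groups omitted at once is impossible, so 1716 − 8 = 1708.

1708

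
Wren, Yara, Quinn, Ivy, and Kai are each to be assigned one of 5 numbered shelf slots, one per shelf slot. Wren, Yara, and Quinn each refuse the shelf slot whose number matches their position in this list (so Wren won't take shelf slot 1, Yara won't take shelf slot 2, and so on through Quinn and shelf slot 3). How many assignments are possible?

Let Aᵢ (for i ∈ {1, 2, 3}) be the placements that put person i in their forbidden shelf slot. Any j of these fix j positions, leaving (5−j)! ways to fill the rest, and there are C(3,j) ways to pick which j.
By inclusion–exclusion, the number of valid placements is Σ_{j=0}^{3} (−1)^j C(3,j)·(5−j)!.
Computing: 120 − 72 + 18 − 2 = 64.

64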